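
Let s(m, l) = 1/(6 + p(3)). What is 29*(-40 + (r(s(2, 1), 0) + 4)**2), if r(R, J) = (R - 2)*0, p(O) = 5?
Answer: -696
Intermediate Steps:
s(m, l) = 1/11 (s(m, l) = 1/(6 + 5) = 1/11)
r(R, J) = 0 (r(R, J) = (-2 + R)*0 = 0)
29*(-40 + (r(s(2, 1), 0) + 4)**2) = 29*(-40 + (0 + 4)**2) = 29*(-40 + 4**2) = 29*(-40 + 16) = 29*(-24) = -696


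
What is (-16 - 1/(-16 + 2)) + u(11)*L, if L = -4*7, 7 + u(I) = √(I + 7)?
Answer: 2521/14 - 84*√2 ≈ 61.277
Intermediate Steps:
u(I) = -7 + √(7 + I) (u(I) = -7 + √(I + 7) = -7 + √(7 + I))
L = -28
(-16 - 1/(-16 + 2)) + u(11)*L = (-16 - 1/(-16 + 2)) + (-7 + √(7 + 11))*(-28) = (-16 - 1/(-14)) + (-7 + √18)*(-28) = (-16 - 1*(-1/14)) + (-7 + 3*√2)*(-28) = (-16 + 1/14) + (196 - 84*√2) = -223/14 + (196 - 84*√2) = 2521/14 - 84*√2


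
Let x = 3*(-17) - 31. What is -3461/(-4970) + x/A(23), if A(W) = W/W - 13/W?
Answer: -933881/4970 ≈ -187.90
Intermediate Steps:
A(W) = 1 - 13/W
x = -82 (x = -51 - 31 = -82)
-3461/(-4970) + x/A(23) = -3461/(-4970) - 82*23/(-13 + 23) = -3461*(-1/4970) - 82/((1/23)*10) = 3461/4970 - 82/10/23 = 3461/4970 - 82*23/10 = 3461/4970 - 943/5 = -933881/4970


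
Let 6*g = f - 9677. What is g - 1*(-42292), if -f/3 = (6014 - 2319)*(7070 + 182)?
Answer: -80144345/6 ≈ -1.3357e+7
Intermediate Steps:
f = -80388420 (f = -3*(6014 - 2319)*(7070 + 182) = -11085*7252 = -3*26796140 = -80388420)
g = -80398097/6 (g = (-80388420 - 9677)/6 = (⅙)*(-80398097) = -80398097/6 ≈ -1.3400e+7)
g - 1*(-42292) = -80398097/6 - 1*(-42292) = -80398097/6 + 42292 = -80144345/6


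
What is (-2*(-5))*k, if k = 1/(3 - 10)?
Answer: -10/7 ≈ -1.4286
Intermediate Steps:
k = -⅐ (k = 1/(-7) = -⅐ ≈ -0.14286)
(-2*(-5))*k = -2*(-5)*(-⅐) = 10*(-⅐) = -10/7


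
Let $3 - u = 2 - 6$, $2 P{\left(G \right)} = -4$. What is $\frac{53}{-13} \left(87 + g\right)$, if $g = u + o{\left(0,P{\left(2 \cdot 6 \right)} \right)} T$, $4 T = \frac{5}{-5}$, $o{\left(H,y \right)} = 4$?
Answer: $- \frac{4929}{13} \approx -379.15$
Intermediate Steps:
$P{\left(G \right)} = -2$ ($P{\left(G \right)} = \frac{1}{2} \left(-4\right) = -2$)
$u = 7$ ($u = 3 - \left(2 - 6\right) = 3 - -4 = 3 + 4 = 7$)
$T = - \frac{1}{4}$ ($T = \frac{5 \frac{1}{-5}}{4} = \frac{5 \left(- \frac{1}{5}\right)}{4} = \frac{1}{4} \left(-1\right) = - \frac{1}{4} \approx -0.25$)
$g = 6$ ($g = 7 + 4 \left(- \frac{1}{4}\right) = 7 - 1 = 6$)
$\frac{53}{-13} \left(87 + g\right) = \frac{53}{-13} \left(87 + 6\right) = 53 \left(- \frac{1}{13}\right) 93 = \left(- \frac{53}{13}\right) 93 = - \frac{4929}{13}$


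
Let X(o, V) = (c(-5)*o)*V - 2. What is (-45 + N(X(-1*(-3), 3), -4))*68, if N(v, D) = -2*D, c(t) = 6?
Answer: -2516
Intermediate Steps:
X(o, V) = -2 + 6*V*o (X(o, V) = (6*o)*V - 2 = 6*V*o - 2 = -2 + 6*V*o)
(-45 + N(X(-1*(-3), 3), -4))*68 = (-45 - 2*(-4))*68 = (-45 + 8)*68 = -37*68 = -2516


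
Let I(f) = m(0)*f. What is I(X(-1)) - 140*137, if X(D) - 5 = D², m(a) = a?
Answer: -19180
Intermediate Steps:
X(D) = 5 + D²
I(f) = 0 (I(f) = 0*f = 0)
I(X(-1)) - 140*137 = 0 - 140*137 = 0 - 19180 = -19180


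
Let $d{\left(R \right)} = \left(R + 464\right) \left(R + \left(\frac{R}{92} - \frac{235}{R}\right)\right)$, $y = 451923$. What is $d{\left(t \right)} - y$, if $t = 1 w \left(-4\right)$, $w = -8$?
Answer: $- \frac{20217965}{46} \approx -4.3952 \cdot 10^{5}$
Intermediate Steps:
$t = 32$ ($t = 1 \left(-8\right) \left(-4\right) = \left(-8\right) \left(-4\right) = 32$)
$d{\left(R \right)} = \left(464 + R\right) \left(- \frac{235}{R} + \frac{93 R}{92}\right)$ ($d{\left(R \right)} = \left(464 + R\right) \left(R + \left(R \frac{1}{92} - \frac{235}{R}\right)\right) = \left(464 + R\right) \left(R + \left(\frac{R}{92} - \frac{235}{R}\right)\right) = \left(464 + R\right) \left(R + \left(- \frac{235}{R} + \frac{R}{92}\right)\right) = \left(464 + R\right) \left(- \frac{235}{R} + \frac{93 R}{92}\right)$)
$d{\left(t \right)} - y = \frac{-10031680 + 32 \left(-21620 + 93 \cdot 32^{2} + 43152 \cdot 32\right)}{92 \cdot 32} - 451923 = \frac{1}{92} \cdot \frac{1}{32} \left(-10031680 + 32 \left(-21620 + 93 \cdot 1024 + 1380864\right)\right) - 451923 = \frac{1}{92} \cdot \frac{1}{32} \left(-10031680 + 32 \left(-21620 + 95232 + 1380864\right)\right) - 451923 = \frac{1}{92} \cdot \frac{1}{32} \left(-10031680 + 32 \cdot 1454476\right) - 451923 = \frac{1}{92} \cdot \frac{1}{32} \left(-10031680 + 46543232\right) - 451923 = \frac{1}{92} \cdot \frac{1}{32} \cdot 36511552 - 451923 = \frac{570493}{46} - 451923 = - \frac{20217965}{46}$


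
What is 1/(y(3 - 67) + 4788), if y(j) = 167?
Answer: 1/4955 ≈ 0.00020182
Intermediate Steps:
1/(y(3 - 67) + 4788) = 1/(167 + 4788) = 1/4955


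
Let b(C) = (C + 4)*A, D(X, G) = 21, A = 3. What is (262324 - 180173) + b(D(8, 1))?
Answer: 82226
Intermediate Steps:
b(C) = 12 + 3*C (b(C) = (C + 4)*3 = (4 + C)*3 = 12 + 3*C)
(262324 - 180173) + b(D(8, 1)) = (262324 - 180173) + (12 + 3*21) = 82151 + (12 + 63) = 82151 + 75 = 82226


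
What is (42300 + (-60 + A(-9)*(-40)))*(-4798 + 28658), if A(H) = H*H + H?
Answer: 939129600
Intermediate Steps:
A(H) = H + H**2 (A(H) = H**2 + H = H + H**2)
(42300 + (-60 + A(-9)*(-40)))*(-4798 + 28658) = (42300 + (-60 - 9*(1 - 9)*(-40)))*(-4798 + 28658) = (42300 + (-60 - 9*(-8)*(-40)))*23860 = (42300 + (-60 + 72*(-40)))*23860 = (42300 + (-60 - 2880))*23860 = (42300 - 2940)*23860 = 39360*23860 = 939129600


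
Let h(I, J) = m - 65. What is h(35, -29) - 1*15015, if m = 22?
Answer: -15058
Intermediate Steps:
h(I, J) = -43 (h(I, J) = 22 - 65 = -43)
h(35, -29) - 1*15015 = -43 - 1*15015 = -43 - 15015 = -15058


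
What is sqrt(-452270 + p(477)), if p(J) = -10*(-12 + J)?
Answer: 2*I*sqrt(114230) ≈ 675.96*I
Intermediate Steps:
p(J) = 120 - 10*J
sqrt(-452270 + p(477)) = sqrt(-452270 + (120 - 10*477)) = sqrt(-452270 + (120 - 4770)) = sqrt(-452270 - 4650) = sqrt(-456920) = 2*I*sqrt(114230)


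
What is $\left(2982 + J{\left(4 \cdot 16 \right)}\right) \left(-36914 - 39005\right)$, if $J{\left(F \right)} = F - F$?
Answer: $-226390458$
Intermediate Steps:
$J{\left(F \right)} = 0$
$\left(2982 + J{\left(4 \cdot 16 \right)}\right) \left(-36914 - 39005\right) = \left(2982 + 0\right) \left(-36914 - 39005\right) = 2982 \left(-75919\right) = -226390458$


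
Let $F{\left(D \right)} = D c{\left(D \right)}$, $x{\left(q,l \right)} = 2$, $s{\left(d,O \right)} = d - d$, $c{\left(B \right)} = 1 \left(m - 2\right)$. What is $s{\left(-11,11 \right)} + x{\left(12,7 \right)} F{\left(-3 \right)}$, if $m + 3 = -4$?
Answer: $54$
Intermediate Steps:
$m = -7$ ($m = -3 - 4 = -7$)
$c{\left(B \right)} = -9$ ($c{\left(B \right)} = 1 \left(-7 - 2\right) = 1 \left(-9\right) = -9$)
$s{\left(d,O \right)} = 0$
$F{\left(D \right)} = - 9 D$ ($F{\left(D \right)} = D \left(-9\right) = - 9 D$)
$s{\left(-11,11 \right)} + x{\left(12,7 \right)} F{\left(-3 \right)} = 0 + 2 \left(\left(-9\right) \left(-3\right)\right) = 0 + 2 \cdot 27 = 0 + 54 = 54$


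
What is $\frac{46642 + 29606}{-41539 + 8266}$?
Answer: $- \frac{8472}{3697} \approx -2.2916$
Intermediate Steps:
$\frac{46642 + 29606}{-41539 + 8266} = \frac{76248}{-33273} = 76248 \left(- \frac{1}{33273}\right) = - \frac{8472}{3697}$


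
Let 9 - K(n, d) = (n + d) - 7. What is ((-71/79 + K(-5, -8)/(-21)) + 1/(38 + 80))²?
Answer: 197684276689/38322760644 ≈ 5.1584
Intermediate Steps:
K(n, d) = 16 - d - n (K(n, d) = 9 - ((n + d) - 7) = 9 - ((d + n) - 7) = 9 - (-7 + d + n) = 9 + (7 - d - n) = 16 - d - n)
((-71/79 + K(-5, -8)/(-21)) + 1/(38 + 80))² = ((-71/79 + (16 - 1*(-8) - 1*(-5))/(-21)) + 1/(38 + 80))² = ((-71*1/79 + (16 + 8 + 5)*(-1/21)) + 1/118)² = ((-71/79 + 29*(-1/21)) + 1/118)² = ((-71/79 - 29/21) + 1/118)² = (-3782/1659 + 1/118)² = (-444617/195762)² = 197684276689/38322760644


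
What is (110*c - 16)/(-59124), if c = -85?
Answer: 1561/9854 ≈ 0.15841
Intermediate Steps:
(110*c - 16)/(-59124) = (110*(-85) - 16)/(-59124) = (-9350 - 16)*(-1/59124) = -9366*(-1/59124) = 1561/9854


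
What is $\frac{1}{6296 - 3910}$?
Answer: $\frac{1}{2386} \approx 0.00041911$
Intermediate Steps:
$\frac{1}{6296 - 3910} = \frac{1}{2386}$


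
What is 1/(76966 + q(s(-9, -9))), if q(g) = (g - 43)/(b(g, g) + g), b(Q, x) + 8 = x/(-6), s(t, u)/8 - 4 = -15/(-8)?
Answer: 187/14392666 ≈ 1.2993e-5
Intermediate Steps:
s(t, u) = 47 (s(t, u) = 32 + 8*(-15/(-8)) = 32 + 8*(-15*(-⅛)) = 32 + 8*(15/8) = 32 + 15 = 47)
b(Q, x) = -8 - x/6 (b(Q, x) = -8 + x/(-6) = -8 + x*(-⅙) = -8 - x/6)
q(g) = (-43 + g)/(-8 + 5*g/6) (q(g) = (g - 43)/((-8 - g/6) + g) = (-43 + g)/(-8 + 5*g/6))
1/(76966 + q(s(-9, -9))) = 1/(76966 + 6*(-43 + 47)/(-48 + 5*47)) = 1/(76966 + 6*4/(-48 + 235)) = 1/(76966 + 6*4/187) = 1/(76966 + 6*(1/187)*4) = 1/(76966 + 24/187) = 1/(14392666/187) = 187/14392666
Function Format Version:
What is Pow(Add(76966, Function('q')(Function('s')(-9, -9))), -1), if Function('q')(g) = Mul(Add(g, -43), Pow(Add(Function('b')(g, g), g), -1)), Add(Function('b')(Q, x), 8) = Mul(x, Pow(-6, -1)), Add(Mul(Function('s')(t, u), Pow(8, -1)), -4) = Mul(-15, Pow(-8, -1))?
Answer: Rational(187, 14392666) ≈ 1.2993e-5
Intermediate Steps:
Function('s')(t, u) = 47 (Function('s')(t, u) = Add(32, Mul(8, Mul(-15, Pow(-8, -1)))) = Add(32, Mul(8, Mul(-15, Rational(-1, 8)))) = Add(32, Mul(8, Rational(15, 8))) = Add(32, 15) = 47)
Function('b')(Q, x) = Add(-8, Mul(Rational(-1, 6), x)) (Function('b')(Q, x) = Add(-8, Mul(x, Pow(-6, -1))) = Add(-8, Mul(x, Rational(-1, 6))) = Add(-8, Mul(Rational(-1, 6), x)))
Function('q')(g) = Mul(Pow(Add(-8, Mul(Rational(5, 6), g)), -1), Add(-43, g)) (Function('q')(g) = Mul(Add(g, -43), Pow(Add(Add(-8, Mul(Rational(-1, 6), g)), g), -1)) = Mul(Add(-43, g), Pow(Add(-8, Mul(Rational(5, 6), g)), -1)) = Mul(Pow(Add(-8, Mul(Rational(5, 6), g)), -1), Add(-43, g)))
Pow(Add(76966, Function('q')(Function('s')(-9, -9))), -1) = Pow(Add(76966, Mul(6, Pow(Add(-48, Mul(5, 47)), -1), Add(-43, 47))), -1) = Pow(Add(76966, Mul(6, Pow(Add(-48, 235), -1), 4)), -1) = Pow(Add(76966, Mul(6, Pow(187, -1), 4)), -1) = Pow(Add(76966, Mul(6, Rational(1, 187), 4)), -1) = Pow(Add(76966, Rational(24, 187)), -1) = Pow(Rational(14392666, 187), -1) = Rational(187, 14392666)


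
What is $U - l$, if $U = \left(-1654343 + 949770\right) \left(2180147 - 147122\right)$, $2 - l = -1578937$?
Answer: $-1432416102264$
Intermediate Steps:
$l = 1578939$ ($l = 2 - -1578937 = 2 + 1578937 = 1578939$)
$U = -1432414523325$ ($U = \left(-704573\right) 2033025 = -1432414523325$)
$U - l = -1432414523325 - 1578939 = -1432416102264$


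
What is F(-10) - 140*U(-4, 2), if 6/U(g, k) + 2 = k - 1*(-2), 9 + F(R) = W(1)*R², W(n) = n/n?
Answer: -329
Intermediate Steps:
W(n) = 1
F(R) = -9 + R² (F(R) = -9 + 1*R² = -9 + R²)
U(g, k) = 6/k (U(g, k) = 6/(-2 + (k - 1*(-2))) = 6/(-2 + (k + 2)) = 6/(-2 + (2 + k)) = 6/k)
F(-10) - 140*U(-4, 2) = (-9 + (-10)²) - 840/2 = (-9 + 100) - 840/2 = 91 - 140*3 = 91 - 420 = -329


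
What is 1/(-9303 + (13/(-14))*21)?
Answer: -2/18645 ≈ -0.00010727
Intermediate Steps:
1/(-9303 + (13/(-14))*21) = 1/(-9303 - 1/14*13*21) = 1/(-9303 - 13/14*21) = 1/(-9303 - 39/2) = 1/(-18645/2) = -2/18645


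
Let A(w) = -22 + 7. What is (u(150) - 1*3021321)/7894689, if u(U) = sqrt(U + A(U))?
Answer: -1007107/2631563 + sqrt(15)/2631563 ≈ -0.38270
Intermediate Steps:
A(w) = -15
u(U) = sqrt(-15 + U) (u(U) = sqrt(U - 15) = sqrt(-15 + U))
(u(150) - 1*3021321)/7894689 = (sqrt(-15 + 150) - 1*3021321)/7894689 = (sqrt(135) - 3021321)*(1/7894689) = (3*sqrt(15) - 3021321)*(1/7894689) = (-3021321 + 3*sqrt(15))*(1/7894689) = -1007107/2631563 + sqrt(15)/2631563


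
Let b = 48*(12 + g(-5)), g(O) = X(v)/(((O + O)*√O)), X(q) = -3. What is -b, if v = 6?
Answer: -576 + 72*I*√5/25 ≈ -576.0 + 6.4399*I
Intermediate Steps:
g(O) = -3/(2*O^(3/2)) (g(O) = -3*1/(√O*(O + O)) = -3*1/(2*O^(3/2)) = -3/(2*O^(3/2)))
b = 576 - 72*I*√5/25 (b = 48*(12 - 3*I*√5/50) = 576 - 72*I*√5/25 ≈ 576.0 - 6.4399*I)
-b = -(576 - 72*I*√5/25) = -576 + 72*I*√5/25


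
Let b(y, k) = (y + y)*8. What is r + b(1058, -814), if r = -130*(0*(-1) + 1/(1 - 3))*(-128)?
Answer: 8608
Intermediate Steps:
b(y, k) = 16*y (b(y, k) = (2*y)*8 = 16*y)
r = -8320 (r = -130*(0 + 1/(-2))*(-128) = -130*(0 - ½)*(-128) = -130*(-½)*(-128) = 65*(-128) = -8320)
r + b(1058, -814) = -8320 + 16*1058 = -8320 + 16928 = 8608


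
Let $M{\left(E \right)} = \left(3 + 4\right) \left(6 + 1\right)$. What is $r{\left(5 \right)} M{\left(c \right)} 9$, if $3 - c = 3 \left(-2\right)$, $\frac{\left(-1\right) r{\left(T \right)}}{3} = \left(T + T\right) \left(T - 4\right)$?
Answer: $-13230$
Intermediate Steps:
$r{\left(T \right)} = - 6 T \left(-4 + T\right)$ ($r{\left(T \right)} = - 3 \left(T + T\right) \left(T - 4\right) = - 3 \cdot 2 T \left(-4 + T\right) = - 6 T \left(-4 + T\right)$)
$c = 9$ ($c = 3 - 3 \left(-2\right) = 3 - -6 = 3 + 6 = 9$)
$M{\left(E \right)} = 49$ ($M{\left(E \right)} = 7 \cdot 7 = 49$)
$r{\left(5 \right)} M{\left(c \right)} 9 = 6 \cdot 5 \left(4 - 5\right) 49 \cdot 9 = 6 \cdot 5 \left(-1\right) 49 \cdot 9 = \left(-30\right) 49 \cdot 9 = \left(-1470\right) 9 = -13230$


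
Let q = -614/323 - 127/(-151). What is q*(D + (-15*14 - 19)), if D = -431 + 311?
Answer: 18040857/48773 ≈ 369.89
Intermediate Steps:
q = -51693/48773 (q = -614*1/323 - 127*(-1/151) = -614/323 + 127/151 = -51693/48773 ≈ -1.0599)
D = -120
q*(D + (-15*14 - 19)) = -51693*(-120 + (-15*14 - 19))/48773 = -51693*(-120 + (-210 - 19))/48773 = -51693*(-120 - 229)/48773 = -51693/48773*(-349) = 18040857/48773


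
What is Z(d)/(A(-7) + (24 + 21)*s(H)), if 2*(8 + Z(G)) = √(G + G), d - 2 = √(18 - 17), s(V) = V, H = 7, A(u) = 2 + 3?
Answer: -1/40 + √6/640 ≈ -0.021173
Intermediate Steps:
A(u) = 5
d = 3 (d = 2 + √(18 - 17) = 2 + √1 = 2 + 1 = 3)
Z(G) = -8 + √2*√G/2 (Z(G) = -8 + √(G + G)/2 = -8 + √(2*G)/2 = -8 + (√2*√G)/2 = -8 + √2*√G/2)
Z(d)/(A(-7) + (24 + 21)*s(H)) = (-8 + √2*√3/2)/(5 + (24 + 21)*7) = (-8 + √6/2)/(5 + 45*7) = (-8 + √6/2)/(5 + 315) = (-8 + √6/2)/320 = (-8 + √6/2)*(1/320) = -1/40 + √6/640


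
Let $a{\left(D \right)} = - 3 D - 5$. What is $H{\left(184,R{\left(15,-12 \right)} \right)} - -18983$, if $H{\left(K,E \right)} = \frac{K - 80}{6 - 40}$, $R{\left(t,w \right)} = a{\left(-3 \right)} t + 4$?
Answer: $\frac{322659}{17} \approx 18980.0$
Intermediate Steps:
$a{\left(D \right)} = -5 - 3 D$
$R{\left(t,w \right)} = 4 + 4 t$ ($R{\left(t,w \right)} = \left(-5 - -9\right) t + 4 = \left(-5 + 9\right) t + 4 = 4 t + 4 = 4 + 4 t$)
$H{\left(K,E \right)} = \frac{40}{17} - \frac{K}{34}$ ($H{\left(K,E \right)} = \frac{-80 + K}{-34} = \left(-80 + K\right) \left(- \frac{1}{34}\right) = \frac{40}{17} - \frac{K}{34}$)
$H{\left(184,R{\left(15,-12 \right)} \right)} - -18983 = \left(\frac{40}{17} - \frac{92}{17}\right) - -18983 = \left(\frac{40}{17} - \frac{92}{17}\right) + 18983 = - \frac{52}{17} + 18983 = \frac{322659}{17}$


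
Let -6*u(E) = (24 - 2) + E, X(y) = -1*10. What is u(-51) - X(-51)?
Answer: 89/6 ≈ 14.833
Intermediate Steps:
X(y) = -10
u(E) = -11/3 - E/6 (u(E) = -((24 - 2) + E)/6 = -(22 + E)/6 = -11/3 - E/6)
u(-51) - X(-51) = (-11/3 - ⅙*(-51)) - 1*(-10) = (-11/3 + 17/2) + 10 = 29/6 + 10 = 89/6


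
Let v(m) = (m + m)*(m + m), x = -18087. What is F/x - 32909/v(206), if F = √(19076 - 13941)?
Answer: -32909/169744 - √5135/18087 ≈ -0.19784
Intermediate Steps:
F = √5135 ≈ 71.659
v(m) = 4*m² (v(m) = (2*m)*(2*m) = 4*m²)
F/x - 32909/v(206) = √5135/(-18087) - 32909/(4*206²) = √5135*(-1/18087) - 32909/(4*42436) = -√5135/18087 - 32909/169744 = -32909/169744 - √5135/18087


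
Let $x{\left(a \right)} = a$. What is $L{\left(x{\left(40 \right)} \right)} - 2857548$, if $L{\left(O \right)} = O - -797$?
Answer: $-2856711$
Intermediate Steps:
$L{\left(O \right)} = 797 + O$ ($L{\left(O \right)} = O + 797 = 797 + O$)
$L{\left(x{\left(40 \right)} \right)} - 2857548 = \left(797 + 40\right) - 2857548 = 837 - 2857548 = -2856711$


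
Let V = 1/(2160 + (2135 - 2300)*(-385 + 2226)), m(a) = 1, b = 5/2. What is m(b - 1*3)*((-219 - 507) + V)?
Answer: -218965231/301605 ≈ -726.00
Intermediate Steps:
b = 5/2 (b = 5*(½) = 5/2 ≈ 2.5000)
V = -1/301605 (V = 1/(2160 - 165*1841) = 1/(2160 - 303765) = 1/(-301605) = -1/301605 ≈ -3.3156e-6)
m(b - 1*3)*((-219 - 507) + V) = 1*((-219 - 507) - 1/301605) = 1*(-726 - 1/301605) = 1*(-218965231/301605) = -218965231/301605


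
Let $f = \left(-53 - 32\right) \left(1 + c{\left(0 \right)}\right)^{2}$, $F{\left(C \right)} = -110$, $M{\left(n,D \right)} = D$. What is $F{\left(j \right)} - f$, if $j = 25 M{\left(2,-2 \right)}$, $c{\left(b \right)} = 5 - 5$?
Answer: $-25$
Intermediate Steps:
$c{\left(b \right)} = 0$ ($c{\left(b \right)} = 5 - 5 = 0$)
$j = -50$ ($j = 25 \left(-2\right) = -50$)
$f = -85$ ($f = \left(-53 - 32\right) \left(1 + 0\right)^{2} = - 85 \cdot 1^{2} = \left(-85\right) 1 = -85$)
$F{\left(j \right)} - f = -110 - -85 = -110 + 85 = -25$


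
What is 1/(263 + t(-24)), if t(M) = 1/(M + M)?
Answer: 48/12623 ≈ 0.0038026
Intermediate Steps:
t(M) = 1/(2*M)
1/(263 + t(-24)) = 1/(263 + (1/2)/(-24)) = 1/(263 + (1/2)*(-1/24)) = 1/(263 - 1/48) = 1/(12623/48) = 48/12623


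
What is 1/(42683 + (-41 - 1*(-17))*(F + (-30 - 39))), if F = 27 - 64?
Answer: 1/45227 ≈ 2.2111e-5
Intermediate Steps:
F = -37
1/(42683 + (-41 - 1*(-17))*(F + (-30 - 39))) = 1/(42683 + (-41 - 1*(-17))*(-37 + (-30 - 39))) = 1/(42683 + (-41 + 17)*(-37 - 69)) = 1/(42683 - 24*(-106)) = 1/(42683 + 2544) = 1/45227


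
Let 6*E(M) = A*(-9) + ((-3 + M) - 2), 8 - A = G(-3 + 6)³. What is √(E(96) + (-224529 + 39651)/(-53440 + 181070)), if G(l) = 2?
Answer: √2011141594590/382890 ≈ 3.7038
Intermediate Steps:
A = 0 (A = 8 - 1*2³ = 8 - 1*8 = 8 - 8 = 0)
E(M) = -⅚ + M/6 (E(M) = (0*(-9) + ((-3 + M) - 2))/6 = (0 + (-5 + M))/6 = (-5 + M)/6 = -⅚ + M/6)
√(E(96) + (-224529 + 39651)/(-53440 + 181070)) = √((-⅚ + (⅙)*96) + (-224529 + 39651)/(-53440 + 181070)) = √((-⅚ + 16) - 184878/127630) = √(91/6 - 184878*1/127630) = √(91/6 - 92439/63815) = √(5252531/382890) = √2011141594590/382890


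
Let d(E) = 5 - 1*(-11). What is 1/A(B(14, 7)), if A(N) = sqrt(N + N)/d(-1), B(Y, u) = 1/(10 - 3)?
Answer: 8*sqrt(14) ≈ 29.933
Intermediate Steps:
d(E) = 16 (d(E) = 5 + 11 = 16)
B(Y, u) = 1/7
A(N) = sqrt(2)*sqrt(N)/16 (A(N) = sqrt(N + N)/16 = sqrt(2*N)*(1/16) = (sqrt(2)*sqrt(N))*(1/16) = sqrt(2)*sqrt(N)/16)
1/A(B(14, 7)) = 1/(sqrt(2)*sqrt(1/7)/16) = 1/(sqrt(2)*(sqrt(7)/7)/16) = 1/(sqrt(14)/112) = 8*sqrt(14)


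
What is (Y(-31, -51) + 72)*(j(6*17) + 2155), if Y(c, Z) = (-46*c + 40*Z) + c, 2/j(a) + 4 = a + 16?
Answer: -23461676/19 ≈ -1.2348e+6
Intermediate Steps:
j(a) = 2/(12 + a) (j(a) = 2/(-4 + (a + 16)) = 2/(-4 + (16 + a)) = 2/(12 + a))
Y(c, Z) = -45*c + 40*Z
(Y(-31, -51) + 72)*(j(6*17) + 2155) = ((-45*(-31) + 40*(-51)) + 72)*(2/(12 + 6*17) + 2155) = ((1395 - 2040) + 72)*(2/(12 + 102) + 2155) = (-645 + 72)*(2/114 + 2155) = -573*(2*(1/114) + 2155) = -573*(1/57 + 2155) = -573*122836/57 = -23461676/19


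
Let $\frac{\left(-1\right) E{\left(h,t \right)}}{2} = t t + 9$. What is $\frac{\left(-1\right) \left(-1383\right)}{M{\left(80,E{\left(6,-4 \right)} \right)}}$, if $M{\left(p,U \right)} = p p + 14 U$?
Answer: $\frac{461}{1900} \approx 0.24263$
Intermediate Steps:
$E{\left(h,t \right)} = -18 - 2 t^{2}$ ($E{\left(h,t \right)} = - 2 \left(t t + 9\right) = - 2 \left(t^{2} + 9\right) = - 2 \left(9 + t^{2}\right) = -18 - 2 t^{2}$)
$M{\left(p,U \right)} = p^{2} + 14 U$
$\frac{\left(-1\right) \left(-1383\right)}{M{\left(80,E{\left(6,-4 \right)} \right)}} = \frac{\left(-1\right) \left(-1383\right)}{80^{2} + 14 \left(-18 - 2 \left(-4\right)^{2}\right)} = \frac{1383}{6400 + 14 \left(-18 - 32\right)} = \frac{1383}{6400 + 14 \left(-50\right)} = \frac{1383}{6400 - 700} = \frac{1383}{5700} = 1383 \cdot \frac{1}{5700} = \frac{461}{1900}$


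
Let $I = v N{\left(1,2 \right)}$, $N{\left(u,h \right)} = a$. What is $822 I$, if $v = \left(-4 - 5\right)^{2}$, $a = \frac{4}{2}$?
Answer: $133164$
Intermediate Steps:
$a = 2$ ($a = 4 \cdot \frac{1}{2} = 2$)
$N{\left(u,h \right)} = 2$
$v = 81$ ($v = \left(-9\right)^{2} = 81$)
$I = 162$ ($I = 81 \cdot 2 = 162$)
$822 I = 822 \cdot 162 = 133164$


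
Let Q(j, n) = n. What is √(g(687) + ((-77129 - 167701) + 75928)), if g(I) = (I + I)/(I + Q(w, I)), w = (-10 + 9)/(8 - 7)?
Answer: I*√168901 ≈ 410.98*I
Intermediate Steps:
w = -1 (w = -1/1 = -1*1 = -1)
g(I) = 1 (g(I) = (I + I)/(I + I) = (2*I)/((2*I)) = (2*I)*(1/(2*I)) = 1)
√(g(687) + ((-77129 - 167701) + 75928)) = √(1 + ((-77129 - 167701) + 75928)) = √(1 + (-244830 + 75928)) = √(1 - 168902) = √(-168901) = I*√168901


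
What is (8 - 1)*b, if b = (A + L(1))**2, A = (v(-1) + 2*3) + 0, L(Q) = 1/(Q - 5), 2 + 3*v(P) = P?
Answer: 2527/16 ≈ 157.94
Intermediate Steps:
v(P) = -2/3 + P/3
L(Q) = 1/(-5 + Q)
A = 5 (A = ((-2/3 + (1/3)*(-1)) + 2*3) + 0 = ((-2/3 - 1/3) + 6) + 0 = (-1 + 6) + 0 = 5 + 0 = 5)
b = 361/16 (b = (5 + 1/(-5 + 1))**2 = (5 + 1/(-4))**2 = (5 - 1/4)**2 = (19/4)**2 = 361/16 ≈ 22.563)
(8 - 1)*b = (8 - 1)*(361/16) = 7*(361/16) = 2527/16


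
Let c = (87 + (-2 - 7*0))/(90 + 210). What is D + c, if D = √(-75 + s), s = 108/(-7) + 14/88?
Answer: 17/60 + I*√2140831/154 ≈ 0.28333 + 9.501*I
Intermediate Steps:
s = -4703/308 (s = 108*(-⅐) + 14*(1/88) = -108/7 + 7/44 = -4703/308 ≈ -15.269)
c = 17/60 (c = (87 + (-2 + 0))/300 = (87 - 2)*(1/300) = 85*(1/300) = 17/60 ≈ 0.28333)
D = I*√2140831/154 (D = √(-75 - 4703/308) = √(-27803/308) = I*√2140831/154 ≈ 9.501*I)
D + c = I*√2140831/154 + 17/60 = 17/60 + I*√2140831/154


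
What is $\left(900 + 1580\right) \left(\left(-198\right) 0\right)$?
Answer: $0$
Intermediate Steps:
$\left(900 + 1580\right) \left(\left(-198\right) 0\right) = 2480 \cdot 0 = 0$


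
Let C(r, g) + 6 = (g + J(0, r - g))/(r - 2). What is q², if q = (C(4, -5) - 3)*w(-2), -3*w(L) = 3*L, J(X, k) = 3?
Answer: 400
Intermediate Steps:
C(r, g) = -6 + (3 + g)/(-2 + r) (C(r, g) = -6 + (g + 3)/(r - 2) = -6 + (3 + g)/(-2 + r))
w(L) = -L
q = -20 (q = ((15 - 5 - 6*4)/(-2 + 4) - 3)*(-1*(-2)) = ((15 - 5 - 24)/2 - 3)*2 = ((½)*(-14) - 3)*2 = (-7 - 3)*2 = -10*2 = -20)
q² = (-20)² = 400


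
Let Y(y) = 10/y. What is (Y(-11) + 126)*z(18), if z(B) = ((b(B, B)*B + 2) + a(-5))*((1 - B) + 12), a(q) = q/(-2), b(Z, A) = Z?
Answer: -2260080/11 ≈ -2.0546e+5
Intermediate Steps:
a(q) = -q/2 (a(q) = q*(-½) = -q/2)
z(B) = (13 - B)*(9/2 + B²) (z(B) = ((B*B + 2) - ½*(-5))*((1 - B) + 12) = ((B² + 2) + 5/2)*(13 - B) = ((2 + B²) + 5/2)*(13 - B) = (9/2 + B²)*(13 - B) = (13 - B)*(9/2 + B²))
(Y(-11) + 126)*z(18) = (10/(-11) + 126)*(117/2 - 1*18³ + 13*18² - 9/2*18) = (10*(-1/11) + 126)*(117/2 - 1*5832 + 13*324 - 81) = (-10/11 + 126)*(117/2 - 5832 + 4212 - 81) = (1376/11)*(-3285/2) = -2260080/11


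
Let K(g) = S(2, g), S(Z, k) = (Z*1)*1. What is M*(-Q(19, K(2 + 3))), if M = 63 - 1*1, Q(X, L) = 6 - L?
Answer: -248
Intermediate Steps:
S(Z, k) = Z (S(Z, k) = Z*1 = Z)
K(g) = 2
M = 62 (M = 63 - 1 = 62)
M*(-Q(19, K(2 + 3))) = 62*(-(6 - 1*2)) = 62*(-(6 - 2)) = 62*(-1*4) = 62*(-4) = -248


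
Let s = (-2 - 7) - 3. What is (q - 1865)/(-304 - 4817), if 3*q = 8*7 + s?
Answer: 5551/15363 ≈ 0.36132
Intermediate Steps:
s = -12 (s = -9 - 3 = -12)
q = 44/3 (q = (8*7 - 12)/3 = (56 - 12)/3 = (⅓)*44 = 44/3 ≈ 14.667)
(q - 1865)/(-304 - 4817) = (44/3 - 1865)/(-304 - 4817) = -5551/3/(-5121) = -5551/3*(-1/5121) = 5551/15363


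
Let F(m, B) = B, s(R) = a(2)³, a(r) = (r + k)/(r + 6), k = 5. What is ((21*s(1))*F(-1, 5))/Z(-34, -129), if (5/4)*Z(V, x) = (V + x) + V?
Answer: -180075/403456 ≈ -0.44633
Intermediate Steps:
Z(V, x) = 4*x/5 + 8*V/5 (Z(V, x) = 4*((V + x) + V)/5 = 4*(x + 2*V)/5 = 4*x/5 + 8*V/5)
a(r) = (5 + r)/(6 + r) (a(r) = (r + 5)/(r + 6) = (5 + r)/(6 + r))
s(R) = 343/512 (s(R) = ((5 + 2)/(6 + 2))³ = (7/8)³ = 343/512)
((21*s(1))*F(-1, 5))/Z(-34, -129) = ((21*(343/512))*5)/((⅘)*(-129) + (8/5)*(-34)) = ((7203/512)*5)/(-516/5 - 272/5) = 36015/(512*(-788/5)) = (36015/512)*(-5/788) = -180075/403456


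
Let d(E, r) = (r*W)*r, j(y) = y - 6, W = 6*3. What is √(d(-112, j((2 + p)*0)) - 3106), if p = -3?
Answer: I*√2458 ≈ 49.578*I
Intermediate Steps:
W = 18
j(y) = -6 + y
d(E, r) = 18*r² (d(E, r) = (r*18)*r = (18*r)*r = 18*r²)
√(d(-112, j((2 + p)*0)) - 3106) = √(18*(-6 + (2 - 3)*0)² - 3106) = √(18*(-6 - 1*0)² - 3106) = √(18*(-6 + 0)² - 3106) = √(18*(-6)² - 3106) = √(18*36 - 3106) = √(648 - 3106) = √(-2458) = I*√2458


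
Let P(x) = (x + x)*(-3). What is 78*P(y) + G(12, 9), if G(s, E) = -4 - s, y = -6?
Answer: 2792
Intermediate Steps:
P(x) = -6*x (P(x) = (2*x)*(-3) = -6*x)
78*P(y) + G(12, 9) = 78*(-6*(-6)) + (-4 - 1*12) = 78*36 + (-4 - 12) = 2808 - 16 = 2792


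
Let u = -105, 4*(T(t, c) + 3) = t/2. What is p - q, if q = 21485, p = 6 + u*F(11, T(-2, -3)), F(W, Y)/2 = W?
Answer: -23789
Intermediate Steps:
T(t, c) = -3 + t/8 (T(t, c) = -3 + (t/2)/4 = -3 + t/8)
F(W, Y) = 2*W
p = -2304 (p = 6 - 210*11 = 6 - 105*22 = 6 - 2310 = -2304)
p - q = -2304 - 1*21485 = -2304 - 21485 = -23789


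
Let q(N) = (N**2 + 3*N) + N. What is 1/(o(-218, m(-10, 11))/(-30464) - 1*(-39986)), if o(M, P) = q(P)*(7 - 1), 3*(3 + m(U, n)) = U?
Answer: 6528/261028589 ≈ 2.5009e-5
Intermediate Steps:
m(U, n) = -3 + U/3
q(N) = N**2 + 4*N
o(M, P) = 6*P*(4 + P) (o(M, P) = (P*(4 + P))*(7 - 1) = (P*(4 + P))*6 = 6*P*(4 + P))
1/(o(-218, m(-10, 11))/(-30464) - 1*(-39986)) = 1/((6*(-3 + (1/3)*(-10))*(4 + (-3 + (1/3)*(-10))))/(-30464) - 1*(-39986)) = 1/((6*(-3 - 10/3)*(4 + (-3 - 10/3)))*(-1/30464) + 39986) = 1/((6*(-19/3)*(4 - 19/3))*(-1/30464) + 39986) = 1/((6*(-19/3)*(-7/3))*(-1/30464) + 39986) = 1/((266/3)*(-1/30464) + 39986) = 1/(-19/6528 + 39986) = 1/(261028589/6528) = 6528/261028589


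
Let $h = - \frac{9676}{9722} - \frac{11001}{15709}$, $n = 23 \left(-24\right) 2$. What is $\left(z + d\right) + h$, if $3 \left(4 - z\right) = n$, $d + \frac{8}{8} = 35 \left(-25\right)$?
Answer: $- \frac{38615646299}{76361449} \approx -505.7$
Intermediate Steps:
$d = -876$ ($d = -1 + 35 \left(-25\right) = -1 - 875 = -876$)
$n = -1104$ ($n = \left(-552\right) 2 = -1104$)
$h = - \frac{129476003}{76361449}$ ($h = \left(-9676\right) \frac{1}{9722} - \frac{11001}{15709} = - \frac{4838}{4861} - \frac{11001}{15709} = - \frac{129476003}{76361449} \approx -1.6956$)
$z = 372$ ($z = 4 - -368 = 4 + 368 = 372$)
$\left(z + d\right) + h = \left(372 - 876\right) - \frac{129476003}{76361449} = -504 - \frac{129476003}{76361449} = - \frac{38615646299}{76361449}$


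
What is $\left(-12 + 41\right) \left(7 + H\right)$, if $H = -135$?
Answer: $-3712$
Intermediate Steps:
$\left(-12 + 41\right) \left(7 + H\right) = \left(-12 + 41\right) \left(7 - 135\right) = 29 \left(-128\right) = -3712$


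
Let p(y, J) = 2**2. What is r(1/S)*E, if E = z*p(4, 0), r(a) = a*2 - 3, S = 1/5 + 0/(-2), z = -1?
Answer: -28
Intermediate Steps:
S = 1/5 (S = 1*(1/5) + 0*(-1/2) = 1/5 + 0 = 1/5 ≈ 0.20000)
p(y, J) = 4
r(a) = -3 + 2*a (r(a) = 2*a - 3 = -3 + 2*a)
E = -4 (E = -1*4 = -4)
r(1/S)*E = (-3 + 2/(1/5))*(-4) = (-3 + 2*5)*(-4) = (-3 + 10)*(-4) = 7*(-4) = -28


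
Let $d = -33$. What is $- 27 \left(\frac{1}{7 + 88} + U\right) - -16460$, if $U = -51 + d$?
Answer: $\frac{1779133}{95} \approx 18728.0$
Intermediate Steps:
$U = -84$ ($U = -51 - 33 = -84$)
$- 27 \left(\frac{1}{7 + 88} + U\right) - -16460 = - 27 \left(\frac{1}{7 + 88} - 84\right) - -16460 = - 27 \left(\frac{1}{95} - 84\right) + 16460 = \left(-27\right) \left(- \frac{7979}{95}\right) + 16460 = \frac{215433}{95} + 16460 = \frac{1779133}{95}$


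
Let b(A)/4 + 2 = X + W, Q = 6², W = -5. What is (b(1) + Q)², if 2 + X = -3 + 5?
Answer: 64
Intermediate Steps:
X = 0 (X = -2 + (-3 + 5) = -2 + 2 = 0)
Q = 36
b(A) = -28 (b(A) = -8 + 4*(0 - 5) = -8 + 4*(-5) = -8 - 20 = -28)
(b(1) + Q)² = (-28 + 36)² = 8² = 64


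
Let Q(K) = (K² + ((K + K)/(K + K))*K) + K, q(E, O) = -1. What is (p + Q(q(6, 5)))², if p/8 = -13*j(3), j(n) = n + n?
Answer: 390625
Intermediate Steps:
j(n) = 2*n
Q(K) = K² + 2*K (Q(K) = (K² + ((2*K)/((2*K)))*K) + K = (K² + ((2*K)*(1/(2*K)))*K) + K = (K² + 1*K) + K = (K² + K) + K = (K + K²) + K = K² + 2*K)
p = -624 (p = 8*(-26*3) = 8*(-13*6) = 8*(-78) = -624)
(p + Q(q(6, 5)))² = (-624 - (2 - 1))² = (-624 - 1*1)² = (-624 - 1)² = (-625)² = 390625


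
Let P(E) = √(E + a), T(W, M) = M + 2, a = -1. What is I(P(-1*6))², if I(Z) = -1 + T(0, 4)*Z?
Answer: (1 - 6*I*√7)² ≈ -251.0 - 31.749*I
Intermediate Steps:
T(W, M) = 2 + M
P(E) = √(-1 + E) (P(E) = √(E - 1) = √(-1 + E))
I(Z) = -1 + 6*Z (I(Z) = -1 + (2 + 4)*Z = -1 + 6*Z)
I(P(-1*6))² = (-1 + 6*√(-1 - 1*6))² = (-1 + 6*√(-1 - 6))² = (-1 + 6*√(-7))² = (-1 + 6*(I*√7))² = (-1 + 6*I*√7)²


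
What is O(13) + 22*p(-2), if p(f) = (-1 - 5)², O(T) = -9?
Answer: 783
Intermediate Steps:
p(f) = 36 (p(f) = (-6)² = 36)
O(13) + 22*p(-2) = -9 + 22*36 = -9 + 792 = 783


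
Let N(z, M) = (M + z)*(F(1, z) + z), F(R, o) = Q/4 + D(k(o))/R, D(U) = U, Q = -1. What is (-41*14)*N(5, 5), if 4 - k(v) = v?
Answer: -21525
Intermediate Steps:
k(v) = 4 - v
F(R, o) = -1/4 + (4 - o)/R
N(z, M) = 15*M/4 + 15*z/4 (N(z, M) = (M + z)*((4 - z - 1/4*1)/1 + z) = (M + z)*(1*(4 - z - 1/4) + z) = (M + z)*(1*(15/4 - z) + z) = (M + z)*((15/4 - z) + z) = (M + z)*(15/4) = 15*M/4 + 15*z/4)
(-41*14)*N(5, 5) = (-41*14)*((15/4)*5 + (15/4)*5) = -574*(75/4 + 75/4) = -574*75/2 = -21525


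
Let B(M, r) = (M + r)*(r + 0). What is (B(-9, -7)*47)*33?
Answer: 173712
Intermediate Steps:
B(M, r) = r*(M + r) (B(M, r) = (M + r)*r = r*(M + r))
(B(-9, -7)*47)*33 = (-7*(-9 - 7)*47)*33 = (-7*(-16)*47)*33 = (112*47)*33 = 5264*33 = 173712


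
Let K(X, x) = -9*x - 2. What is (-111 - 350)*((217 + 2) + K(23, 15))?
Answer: -37802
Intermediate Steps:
K(X, x) = -2 - 9*x
(-111 - 350)*((217 + 2) + K(23, 15)) = (-111 - 350)*((217 + 2) + (-2 - 9*15)) = -461*(219 + (-2 - 135)) = -461*(219 - 137) = -461*82 = -37802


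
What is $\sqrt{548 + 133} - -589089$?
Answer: $589089 + \sqrt{681} \approx 5.8912 \cdot 10^{5}$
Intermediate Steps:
$\sqrt{548 + 133} - -589089 = \sqrt{681} + 589089 = 589089 + \sqrt{681}$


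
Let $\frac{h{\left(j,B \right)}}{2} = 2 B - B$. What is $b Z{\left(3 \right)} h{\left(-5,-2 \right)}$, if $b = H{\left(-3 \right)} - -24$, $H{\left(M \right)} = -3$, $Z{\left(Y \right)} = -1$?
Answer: $84$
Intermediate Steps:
$h{\left(j,B \right)} = 2 B$ ($h{\left(j,B \right)} = 2 \left(2 B - B\right) = 2 B$)
$b = 21$ ($b = -3 - -24 = -3 + 24 = 21$)
$b Z{\left(3 \right)} h{\left(-5,-2 \right)} = 21 \left(- 2 \left(-2\right)\right) = 21 \left(\left(-1\right) \left(-4\right)\right) = 21 \cdot 4 = 84$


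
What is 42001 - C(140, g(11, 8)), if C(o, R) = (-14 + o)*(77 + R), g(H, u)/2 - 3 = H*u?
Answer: 9367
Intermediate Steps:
g(H, u) = 6 + 2*H*u (g(H, u) = 6 + 2*(H*u) = 6 + 2*H*u)
42001 - C(140, g(11, 8)) = 42001 - (-1078 - 14*(6 + 2*11*8) + 77*140 + (6 + 2*11*8)*140) = 42001 - (-1078 - 14*(6 + 176) + 10780 + (6 + 176)*140) = 42001 - (-1078 - 14*182 + 10780 + 182*140) = 42001 - (-1078 - 2548 + 10780 + 25480) = 42001 - 1*32634 = 42001 - 32634 = 9367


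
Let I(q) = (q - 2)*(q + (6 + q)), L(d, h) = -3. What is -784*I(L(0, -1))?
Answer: 0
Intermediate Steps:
I(q) = (-2 + q)*(6 + 2*q)
-784*I(L(0, -1)) = -784*(-12 + 2*(-3) + 2*(-3)**2) = -784*(-12 - 6 + 2*9) = -784*(-12 - 6 + 18) = -784*0 = 0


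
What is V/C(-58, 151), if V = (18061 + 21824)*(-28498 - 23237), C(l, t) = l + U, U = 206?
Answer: -2063450475/148 ≈ -1.3942e+7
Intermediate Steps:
C(l, t) = 206 + l (C(l, t) = l + 206 = 206 + l)
V = -2063450475 (V = 39885*(-51735) = -2063450475)
V/C(-58, 151) = -2063450475/(206 - 58) = -2063450475/148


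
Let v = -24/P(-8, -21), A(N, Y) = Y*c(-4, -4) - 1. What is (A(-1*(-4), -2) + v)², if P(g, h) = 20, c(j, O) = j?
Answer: 841/25 ≈ 33.640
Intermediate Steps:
A(N, Y) = -1 - 4*Y (A(N, Y) = Y*(-4) - 1 = -4*Y - 1 = -1 - 4*Y)
v = -6/5 (v = -24/20 = -24*1/20 = -6/5 ≈ -1.2000)
(A(-1*(-4), -2) + v)² = ((-1 - 4*(-2)) - 6/5)² = ((-1 + 8) - 6/5)² = (7 - 6/5)² = (29/5)² = 841/25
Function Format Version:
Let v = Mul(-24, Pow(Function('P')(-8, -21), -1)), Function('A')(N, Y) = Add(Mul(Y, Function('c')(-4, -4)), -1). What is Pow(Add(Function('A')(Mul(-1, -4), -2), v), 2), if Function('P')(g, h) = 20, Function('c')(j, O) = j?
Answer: Rational(841, 25) ≈ 33.640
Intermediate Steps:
Function('A')(N, Y) = Add(-1, Mul(-4, Y)) (Function('A')(N, Y) = Add(Mul(Y, -4), -1) = Add(Mul(-4, Y), -1) = Add(-1, Mul(-4, Y)))
v = Rational(-6, 5) (v = Mul(-24, Pow(20, -1)) = Mul(-24, Rational(1, 20)) = Rational(-6, 5) ≈ -1.2000)
Pow(Add(Function('A')(Mul(-1, -4), -2), v), 2) = Pow(Add(Add(-1, Mul(-4, -2)), Rational(-6, 5)), 2) = Pow(Add(Add(-1, 8), Rational(-6, 5)), 2) = Pow(Add(7, Rational(-6, 5)), 2) = Pow(Rational(29, 5), 2) = Rational(841, 25)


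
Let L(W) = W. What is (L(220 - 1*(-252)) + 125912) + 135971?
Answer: 262355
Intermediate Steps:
(L(220 - 1*(-252)) + 125912) + 135971 = ((220 - 1*(-252)) + 125912) + 135971 = ((220 + 252) + 125912) + 135971 = (472 + 125912) + 135971 = 126384 + 135971 = 262355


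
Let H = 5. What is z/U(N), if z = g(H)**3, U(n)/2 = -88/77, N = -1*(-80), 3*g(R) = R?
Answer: -875/432 ≈ -2.0255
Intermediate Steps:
g(R) = R/3
N = 80
U(n) = -16/7 (U(n) = 2*(-88/77) = 2*(-88*1/77) = 2*(-8/7) = -16/7)
z = 125/27 (z = ((1/3)*5)**3 = (5/3)**3 = 125/27 ≈ 4.6296)
z/U(N) = 125/(27*(-16/7)) = (125/27)*(-7/16) = -875/432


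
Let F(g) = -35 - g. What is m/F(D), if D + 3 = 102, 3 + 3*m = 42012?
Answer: -209/2 ≈ -104.50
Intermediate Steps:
m = 14003 (m = -1 + (⅓)*42012 = -1 + 14004 = 14003)
D = 99 (D = -3 + 102 = 99)
m/F(D) = 14003/(-35 - 1*99) = 14003/(-35 - 99) = 14003/(-134) = 14003*(-1/134) = -209/2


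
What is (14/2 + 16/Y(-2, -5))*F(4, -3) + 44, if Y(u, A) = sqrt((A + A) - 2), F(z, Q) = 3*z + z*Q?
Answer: 44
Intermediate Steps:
F(z, Q) = 3*z + Q*z
Y(u, A) = sqrt(-2 + 2*A) (Y(u, A) = sqrt(2*A - 2) = sqrt(-2 + 2*A))
(14/2 + 16/Y(-2, -5))*F(4, -3) + 44 = (14/2 + 16/(sqrt(-2 + 2*(-5))))*(4*(3 - 3)) + 44 = (14*(1/2) + 16/(sqrt(-2 - 10)))*(4*0) + 44 = (7 + 16/(sqrt(-12)))*0 + 44 = (7 + 16/((2*I*sqrt(3))))*0 + 44 = (7 + 16*(-I*sqrt(3)/6))*0 + 44 = (7 - 8*I*sqrt(3)/3)*0 + 44 = 0 + 44 = 44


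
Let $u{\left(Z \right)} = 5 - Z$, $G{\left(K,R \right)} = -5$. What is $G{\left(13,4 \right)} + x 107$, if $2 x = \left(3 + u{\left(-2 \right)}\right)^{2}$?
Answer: $5345$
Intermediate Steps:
$x = 50$ ($x = \frac{\left(3 + \left(5 - -2\right)\right)^{2}}{2} = \frac{\left(3 + \left(5 + 2\right)\right)^{2}}{2} = \frac{\left(3 + 7\right)^{2}}{2} = \frac{10^{2}}{2} = \frac{1}{2} \cdot 100 = 50$)
$G{\left(13,4 \right)} + x 107 = -5 + 50 \cdot 107 = -5 + 5350 = 5345$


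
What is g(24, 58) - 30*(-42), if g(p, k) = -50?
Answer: 1210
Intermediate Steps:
g(24, 58) - 30*(-42) = -50 - 30*(-42) = -50 + 1260 = 1210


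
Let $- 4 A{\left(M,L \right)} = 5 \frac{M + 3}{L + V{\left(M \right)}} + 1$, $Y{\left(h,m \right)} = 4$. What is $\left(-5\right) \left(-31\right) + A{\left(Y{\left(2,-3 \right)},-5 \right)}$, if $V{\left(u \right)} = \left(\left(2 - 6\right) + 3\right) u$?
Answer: $\frac{2803}{18} \approx 155.72$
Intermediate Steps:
$V{\left(u \right)} = - u$ ($V{\left(u \right)} = \left(\left(2 - 6\right) + 3\right) u = \left(-4 + 3\right) u = - u$)
$A{\left(M,L \right)} = - \frac{1}{4} - \frac{5 \left(3 + M\right)}{4 \left(L - M\right)}$ ($A{\left(M,L \right)} = - \frac{5 \frac{M + 3}{L - M} + 1}{4} = - \frac{5 \frac{3 + M}{L - M} + 1}{4} = - \frac{\frac{5 \left(3 + M\right)}{L - M} + 1}{4} = - \frac{1 + \frac{5 \left(3 + M\right)}{L - M}}{4} = - \frac{1}{4} - \frac{5 \left(3 + M\right)}{4 \left(L - M\right)}$)
$\left(-5\right) \left(-31\right) + A{\left(Y{\left(2,-3 \right)},-5 \right)} = \left(-5\right) \left(-31\right) + \frac{- \frac{15}{4} - 4 - - \frac{5}{4}}{-5 - 4} = 155 + \frac{- \frac{15}{4} - 4 + \frac{5}{4}}{-5 - 4} = 155 + \frac{1}{-9} \left(- \frac{13}{2}\right) = 155 - - \frac{13}{18} = 155 + \frac{13}{18} = \frac{2803}{18}$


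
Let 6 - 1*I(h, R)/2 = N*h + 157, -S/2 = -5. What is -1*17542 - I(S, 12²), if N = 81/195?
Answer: -224012/13 ≈ -17232.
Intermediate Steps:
S = 10 (S = -2*(-5) = 10)
N = 27/65 (N = 81*(1/195) = 27/65 ≈ 0.41538)
I(h, R) = -302 - 54*h/65 (I(h, R) = 12 - 2*(27*h/65 + 157) = 12 - 2*(157 + 27*h/65) = 12 + (-314 - 54*h/65) = -302 - 54*h/65)
-1*17542 - I(S, 12²) = -1*17542 - (-302 - 54/65*10) = -17542 - (-302 - 108/13) = -17542 - 1*(-4034/13) = -17542 + 4034/13 = -224012/13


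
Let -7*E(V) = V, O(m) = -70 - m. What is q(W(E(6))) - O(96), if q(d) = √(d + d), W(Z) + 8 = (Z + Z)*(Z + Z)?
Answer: 166 + 4*I*√31/7 ≈ 166.0 + 3.1816*I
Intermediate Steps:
E(V) = -V/7
W(Z) = -8 + 4*Z² (W(Z) = -8 + (Z + Z)*(Z + Z) = -8 + (2*Z)*(2*Z) = -8 + 4*Z²)
q(d) = √2*√d (q(d) = √(2*d) = √2*√d)
q(W(E(6))) - O(96) = √2*√(-8 + 4*(-⅐*6)²) - (-70 - 1*96) = √2*√(-8 + 4*(-6/7)²) - (-70 - 96) = √2*√(-8 + 4*(36/49)) - 1*(-166) = √2*√(-8 + 144/49) + 166 = √2*√(-248/49) + 166 = √2*(2*I*√62/7) + 166 = 4*I*√31/7 + 166 = 166 + 4*I*√31/7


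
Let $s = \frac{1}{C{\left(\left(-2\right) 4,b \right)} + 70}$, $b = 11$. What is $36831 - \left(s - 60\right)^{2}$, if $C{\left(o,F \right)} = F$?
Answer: $\frac{218038310}{6561} \approx 33233.0$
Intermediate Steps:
$s = \frac{1}{81}$ ($s = \frac{1}{11 + 70} = \frac{1}{81} \approx 0.012346$)
$36831 - \left(s - 60\right)^{2} = 36831 - \left(\frac{1}{81} - 60\right)^{2} = 36831 - \left(- \frac{4859}{81}\right)^{2} = 36831 - \frac{23609881}{6561} = \frac{218038310}{6561}$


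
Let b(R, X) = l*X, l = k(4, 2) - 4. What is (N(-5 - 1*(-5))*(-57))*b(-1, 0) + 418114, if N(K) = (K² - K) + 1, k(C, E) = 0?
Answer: 418114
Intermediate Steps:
N(K) = 1 + K² - K
l = -4 (l = 0 - 4 = -4)
b(R, X) = -4*X
(N(-5 - 1*(-5))*(-57))*b(-1, 0) + 418114 = ((1 + (-5 - 1*(-5))² - (-5 - 1*(-5)))*(-57))*(-4*0) + 418114 = ((1 + (-5 + 5)² - (-5 + 5))*(-57))*0 + 418114 = ((1 + 0² - 1*0)*(-57))*0 + 418114 = ((1 + 0 + 0)*(-57))*0 + 418114 = (1*(-57))*0 + 418114 = -57*0 + 418114 = 0 + 418114 = 418114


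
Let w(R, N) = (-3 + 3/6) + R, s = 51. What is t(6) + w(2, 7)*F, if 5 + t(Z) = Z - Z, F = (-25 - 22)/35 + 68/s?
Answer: -1049/210 ≈ -4.9952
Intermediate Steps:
w(R, N) = -5/2 + R (w(R, N) = (-3 + 3*(1/6)) + R = (-3 + 1/2) + R = -5/2 + R)
F = -1/105 (F = (-25 - 22)/35 + 68/51 = -47*1/35 + 68*(1/51) = -47/35 + 4/3 = -1/105 ≈ -0.0095238)
t(Z) = -5 (t(Z) = -5 + (Z - Z) = -5 + 0 = -5)
t(6) + w(2, 7)*F = -5 + (-5/2 + 2)*(-1/105) = -5 - 1/2*(-1/105) = -5 + 1/210 = -1049/210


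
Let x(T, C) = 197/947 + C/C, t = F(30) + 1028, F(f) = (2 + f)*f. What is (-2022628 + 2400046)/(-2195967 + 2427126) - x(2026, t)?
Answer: 30989650/72969191 ≈ 0.42470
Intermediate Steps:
F(f) = f*(2 + f)
t = 1988 (t = 30*(2 + 30) + 1028 = 30*32 + 1028 = 960 + 1028 = 1988)
x(T, C) = 1144/947 (x(T, C) = 197*(1/947) + 1 = 197/947 + 1 = 1144/947)
(-2022628 + 2400046)/(-2195967 + 2427126) - x(2026, t) = (-2022628 + 2400046)/(-2195967 + 2427126) - 1*1144/947 = 377418/231159 - 1144/947 = 377418*(1/231159) - 1144/947 = 125806/77053 - 1144/947 = 30989650/72969191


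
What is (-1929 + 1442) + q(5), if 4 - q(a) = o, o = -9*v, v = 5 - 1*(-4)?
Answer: -402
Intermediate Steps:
v = 9 (v = 5 + 4 = 9)
o = -81 (o = -9*9 = -81)
q(a) = 85 (q(a) = 4 - 1*(-81) = 4 + 81 = 85)
(-1929 + 1442) + q(5) = (-1929 + 1442) + 85 = -487 + 85 = -402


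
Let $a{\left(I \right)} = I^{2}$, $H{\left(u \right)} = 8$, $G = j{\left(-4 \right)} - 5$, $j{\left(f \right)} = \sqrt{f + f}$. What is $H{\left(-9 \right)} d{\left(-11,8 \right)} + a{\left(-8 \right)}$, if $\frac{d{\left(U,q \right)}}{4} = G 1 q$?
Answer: $-1216 + 512 i \sqrt{2} \approx -1216.0 + 724.08 i$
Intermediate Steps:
$j{\left(f \right)} = \sqrt{2} \sqrt{f}$ ($j{\left(f \right)} = \sqrt{2 f} = \sqrt{2} \sqrt{f}$)
$G = -5 + 2 i \sqrt{2}$ ($G = \sqrt{2} \sqrt{-4} - 5 = \sqrt{2} \cdot 2 i - 5 = 2 i \sqrt{2} - 5 = -5 + 2 i \sqrt{2} \approx -5.0 + 2.8284 i$)
$d{\left(U,q \right)} = 4 q \left(-5 + 2 i \sqrt{2}\right)$ ($d{\left(U,q \right)} = 4 \left(-5 + 2 i \sqrt{2}\right) 1 q = 4 \left(-5 + 2 i \sqrt{2}\right) q = 4 q \left(-5 + 2 i \sqrt{2}\right)$)
$H{\left(-9 \right)} d{\left(-11,8 \right)} + a{\left(-8 \right)} = 8 \cdot 4 \cdot 8 \left(-5 + 2 i \sqrt{2}\right) + \left(-8\right)^{2} = 8 \left(-160 + 64 i \sqrt{2}\right) + 64 = \left(-1280 + 512 i \sqrt{2}\right) + 64 = -1216 + 512 i \sqrt{2}$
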